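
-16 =-16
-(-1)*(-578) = -578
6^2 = 36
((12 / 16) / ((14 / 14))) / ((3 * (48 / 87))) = 0.45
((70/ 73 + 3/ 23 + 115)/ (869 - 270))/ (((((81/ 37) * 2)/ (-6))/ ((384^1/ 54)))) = -461556352/ 244390203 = -1.89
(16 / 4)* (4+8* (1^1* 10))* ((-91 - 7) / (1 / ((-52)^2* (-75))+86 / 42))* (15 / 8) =-3246152000 / 107659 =-30152.17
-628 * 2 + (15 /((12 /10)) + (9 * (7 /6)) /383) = -476250 /383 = -1243.47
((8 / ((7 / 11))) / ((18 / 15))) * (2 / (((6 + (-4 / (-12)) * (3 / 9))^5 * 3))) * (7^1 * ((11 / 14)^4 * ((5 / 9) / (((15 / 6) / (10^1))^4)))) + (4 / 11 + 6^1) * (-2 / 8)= -8451511 / 6602750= -1.28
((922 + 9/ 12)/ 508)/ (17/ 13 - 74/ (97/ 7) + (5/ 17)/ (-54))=-2136347109/ 4749124360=-0.45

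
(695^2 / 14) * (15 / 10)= 1449075 / 28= 51752.68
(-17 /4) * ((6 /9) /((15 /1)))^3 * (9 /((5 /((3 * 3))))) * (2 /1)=-68 /5625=-0.01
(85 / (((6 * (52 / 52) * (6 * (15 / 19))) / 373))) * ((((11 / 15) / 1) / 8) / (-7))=-1325269 / 90720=-14.61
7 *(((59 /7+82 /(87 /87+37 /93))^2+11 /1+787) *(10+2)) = 13164511512 /29575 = 445122.96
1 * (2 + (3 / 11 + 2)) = 47 / 11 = 4.27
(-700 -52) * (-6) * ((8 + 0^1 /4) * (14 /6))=84224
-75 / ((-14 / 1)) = 5.36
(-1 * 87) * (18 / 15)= -522 / 5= -104.40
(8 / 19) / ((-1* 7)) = -8 / 133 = -0.06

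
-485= -485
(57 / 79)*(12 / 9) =76 / 79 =0.96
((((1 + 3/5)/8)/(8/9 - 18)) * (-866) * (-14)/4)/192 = -1299/7040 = -0.18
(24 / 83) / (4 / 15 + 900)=45 / 140104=0.00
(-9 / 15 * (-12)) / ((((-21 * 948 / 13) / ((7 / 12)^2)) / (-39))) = 0.06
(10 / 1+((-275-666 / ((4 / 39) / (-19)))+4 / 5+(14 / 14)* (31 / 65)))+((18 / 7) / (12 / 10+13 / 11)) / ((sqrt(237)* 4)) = 165* sqrt(237) / 144886+16004661 / 130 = 123112.79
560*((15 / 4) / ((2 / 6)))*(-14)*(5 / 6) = -73500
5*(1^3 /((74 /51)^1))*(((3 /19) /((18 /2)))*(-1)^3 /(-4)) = 85 /5624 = 0.02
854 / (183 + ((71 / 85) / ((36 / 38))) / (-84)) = 109756080 / 23517811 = 4.67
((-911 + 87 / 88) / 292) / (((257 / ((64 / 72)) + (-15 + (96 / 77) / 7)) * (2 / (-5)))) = 53753 / 1892472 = 0.03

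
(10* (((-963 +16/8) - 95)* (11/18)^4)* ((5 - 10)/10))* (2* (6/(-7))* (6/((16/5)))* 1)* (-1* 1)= 4026275/1701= 2367.00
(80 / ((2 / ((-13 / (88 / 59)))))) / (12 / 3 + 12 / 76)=-72865 / 869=-83.85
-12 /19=-0.63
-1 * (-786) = 786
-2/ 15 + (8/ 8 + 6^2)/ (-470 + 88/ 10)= -7387/ 34590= -0.21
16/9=1.78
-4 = -4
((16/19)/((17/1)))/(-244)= -4/19703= -0.00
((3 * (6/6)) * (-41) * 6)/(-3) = 246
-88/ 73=-1.21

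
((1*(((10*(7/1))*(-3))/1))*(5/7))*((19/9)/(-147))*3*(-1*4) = -3800/147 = -25.85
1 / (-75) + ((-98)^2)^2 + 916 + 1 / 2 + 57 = 13835668423 / 150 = 92237789.49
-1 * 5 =-5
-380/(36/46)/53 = -4370/477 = -9.16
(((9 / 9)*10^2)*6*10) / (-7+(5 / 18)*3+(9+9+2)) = 36000 / 83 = 433.73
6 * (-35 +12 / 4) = -192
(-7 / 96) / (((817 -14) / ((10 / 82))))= -0.00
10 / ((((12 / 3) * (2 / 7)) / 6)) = 105 / 2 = 52.50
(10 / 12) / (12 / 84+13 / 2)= 35 / 279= 0.13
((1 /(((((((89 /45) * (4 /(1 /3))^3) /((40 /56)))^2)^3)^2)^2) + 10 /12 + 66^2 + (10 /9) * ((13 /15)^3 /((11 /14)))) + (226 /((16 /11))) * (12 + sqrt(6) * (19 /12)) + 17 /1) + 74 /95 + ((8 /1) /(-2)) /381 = 6842.62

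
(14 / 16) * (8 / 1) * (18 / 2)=63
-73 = -73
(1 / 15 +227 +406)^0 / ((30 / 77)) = 77 / 30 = 2.57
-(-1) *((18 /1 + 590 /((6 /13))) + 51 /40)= 155713 /120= 1297.61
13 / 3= 4.33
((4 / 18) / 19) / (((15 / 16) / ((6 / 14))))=32 / 5985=0.01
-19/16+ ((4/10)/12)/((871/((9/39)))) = -1.19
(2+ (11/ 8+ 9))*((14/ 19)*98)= 33957/ 38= 893.61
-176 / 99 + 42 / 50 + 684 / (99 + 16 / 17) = 2257811 / 382275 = 5.91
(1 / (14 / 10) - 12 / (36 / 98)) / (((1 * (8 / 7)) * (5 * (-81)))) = 671 / 9720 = 0.07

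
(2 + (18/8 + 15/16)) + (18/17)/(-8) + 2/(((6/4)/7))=11741/816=14.39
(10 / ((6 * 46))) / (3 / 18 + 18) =5 / 2507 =0.00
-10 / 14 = -5 / 7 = -0.71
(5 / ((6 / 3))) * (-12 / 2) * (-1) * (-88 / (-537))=440 / 179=2.46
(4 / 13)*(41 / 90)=82 / 585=0.14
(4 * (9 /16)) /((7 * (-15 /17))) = -51 /140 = -0.36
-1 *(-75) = 75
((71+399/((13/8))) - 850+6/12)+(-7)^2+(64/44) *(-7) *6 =-155885/286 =-545.05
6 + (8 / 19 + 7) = 255 / 19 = 13.42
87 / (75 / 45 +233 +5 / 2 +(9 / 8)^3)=133632 / 366475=0.36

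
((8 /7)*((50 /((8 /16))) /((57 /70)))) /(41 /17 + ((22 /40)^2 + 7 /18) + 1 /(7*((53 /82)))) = 60547200000 /1434046337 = 42.22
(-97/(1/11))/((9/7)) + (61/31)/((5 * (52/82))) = -829.27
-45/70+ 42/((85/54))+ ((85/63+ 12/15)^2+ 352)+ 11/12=2588097287/6747300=383.58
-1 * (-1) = 1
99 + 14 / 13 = 1301 / 13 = 100.08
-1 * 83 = -83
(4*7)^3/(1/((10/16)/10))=1372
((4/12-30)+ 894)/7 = 2593/21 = 123.48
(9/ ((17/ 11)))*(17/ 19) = 99/ 19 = 5.21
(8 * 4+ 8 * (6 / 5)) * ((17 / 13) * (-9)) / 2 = -1224 / 5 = -244.80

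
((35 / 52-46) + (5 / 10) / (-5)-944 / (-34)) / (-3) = 78067 / 13260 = 5.89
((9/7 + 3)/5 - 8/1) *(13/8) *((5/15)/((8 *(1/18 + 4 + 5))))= -0.05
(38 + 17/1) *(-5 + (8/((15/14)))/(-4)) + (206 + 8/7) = -3581/21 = -170.52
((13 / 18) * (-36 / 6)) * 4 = -52 / 3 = -17.33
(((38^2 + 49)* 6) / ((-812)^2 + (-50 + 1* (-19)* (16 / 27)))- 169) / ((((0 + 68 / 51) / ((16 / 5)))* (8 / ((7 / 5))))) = -70.97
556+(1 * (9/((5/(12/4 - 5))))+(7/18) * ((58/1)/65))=323357/585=552.75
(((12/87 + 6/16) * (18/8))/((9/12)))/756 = 17/8352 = 0.00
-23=-23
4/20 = 1/5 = 0.20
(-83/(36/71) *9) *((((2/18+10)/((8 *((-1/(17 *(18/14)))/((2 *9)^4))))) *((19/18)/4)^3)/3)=26798517681/1024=26170427.42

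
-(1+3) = -4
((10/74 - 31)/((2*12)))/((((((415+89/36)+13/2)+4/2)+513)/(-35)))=8565/178673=0.05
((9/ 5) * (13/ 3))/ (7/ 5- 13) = -39/ 58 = -0.67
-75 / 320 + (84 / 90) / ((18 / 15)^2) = 715 / 1728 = 0.41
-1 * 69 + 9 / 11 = -750 / 11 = -68.18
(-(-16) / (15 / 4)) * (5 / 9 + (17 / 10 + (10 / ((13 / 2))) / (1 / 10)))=75.26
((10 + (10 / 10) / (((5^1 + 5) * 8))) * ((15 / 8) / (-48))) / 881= -801 / 1804288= -0.00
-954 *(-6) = 5724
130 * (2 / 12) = 65 / 3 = 21.67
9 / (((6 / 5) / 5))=75 / 2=37.50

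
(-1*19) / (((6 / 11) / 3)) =-209 / 2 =-104.50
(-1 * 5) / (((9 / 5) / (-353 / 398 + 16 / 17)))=-9175 / 60894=-0.15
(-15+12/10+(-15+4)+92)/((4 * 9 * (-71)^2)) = 28/75615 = 0.00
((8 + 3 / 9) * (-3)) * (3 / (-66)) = 25 / 22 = 1.14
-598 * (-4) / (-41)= -2392 / 41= -58.34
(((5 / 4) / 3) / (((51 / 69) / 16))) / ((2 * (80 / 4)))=23 / 102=0.23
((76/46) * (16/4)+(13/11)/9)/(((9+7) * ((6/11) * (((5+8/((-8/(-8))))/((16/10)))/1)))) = 15347/161460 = 0.10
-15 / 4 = -3.75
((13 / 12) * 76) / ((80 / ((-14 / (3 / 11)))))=-19019 / 360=-52.83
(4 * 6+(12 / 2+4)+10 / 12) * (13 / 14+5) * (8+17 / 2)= 3407.45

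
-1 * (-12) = 12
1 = 1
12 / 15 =4 / 5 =0.80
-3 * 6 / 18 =-1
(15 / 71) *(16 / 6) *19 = 760 / 71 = 10.70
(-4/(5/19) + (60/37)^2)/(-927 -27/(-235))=2022034/149096421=0.01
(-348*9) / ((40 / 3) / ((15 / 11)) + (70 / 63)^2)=-63423 / 223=-284.41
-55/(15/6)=-22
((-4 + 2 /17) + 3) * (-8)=120 /17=7.06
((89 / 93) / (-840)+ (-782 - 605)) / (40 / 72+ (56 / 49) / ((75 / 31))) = -541762645 / 401512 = -1349.31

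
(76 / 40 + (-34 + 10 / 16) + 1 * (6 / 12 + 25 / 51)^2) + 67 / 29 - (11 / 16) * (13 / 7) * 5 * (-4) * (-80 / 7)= -47312158909 / 147840840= -320.02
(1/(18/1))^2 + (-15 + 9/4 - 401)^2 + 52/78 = 221861893/1296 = 171189.73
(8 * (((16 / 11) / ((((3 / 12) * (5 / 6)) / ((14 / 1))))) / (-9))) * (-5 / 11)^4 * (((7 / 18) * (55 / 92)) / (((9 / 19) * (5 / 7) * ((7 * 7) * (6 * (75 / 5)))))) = -425600 / 736456941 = -0.00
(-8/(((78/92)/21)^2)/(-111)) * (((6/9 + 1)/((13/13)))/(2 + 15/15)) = 4147360/168831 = 24.57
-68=-68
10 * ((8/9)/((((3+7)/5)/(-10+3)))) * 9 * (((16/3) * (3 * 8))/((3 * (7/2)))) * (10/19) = -102400/57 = -1796.49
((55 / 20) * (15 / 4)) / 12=55 / 64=0.86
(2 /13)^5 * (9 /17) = 288 /6311981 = 0.00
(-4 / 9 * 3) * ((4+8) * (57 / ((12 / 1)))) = -76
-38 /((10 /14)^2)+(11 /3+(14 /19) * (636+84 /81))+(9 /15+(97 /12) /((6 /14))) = 21445631 /51300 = 418.04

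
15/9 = 5/3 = 1.67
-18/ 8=-9/ 4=-2.25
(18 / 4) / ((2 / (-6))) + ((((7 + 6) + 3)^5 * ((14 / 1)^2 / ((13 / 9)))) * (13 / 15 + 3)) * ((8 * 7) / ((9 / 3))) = 1335063738661 / 130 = 10269721066.62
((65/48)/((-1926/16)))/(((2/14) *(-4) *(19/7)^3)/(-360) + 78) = -780325/5412663159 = -0.00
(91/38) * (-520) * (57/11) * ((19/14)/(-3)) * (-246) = -7899060/11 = -718096.36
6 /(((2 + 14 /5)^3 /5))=625 /2304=0.27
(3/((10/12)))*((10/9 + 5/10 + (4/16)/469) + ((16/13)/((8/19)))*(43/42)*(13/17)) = 223891/15946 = 14.04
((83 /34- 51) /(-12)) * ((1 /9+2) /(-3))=-31369 /11016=-2.85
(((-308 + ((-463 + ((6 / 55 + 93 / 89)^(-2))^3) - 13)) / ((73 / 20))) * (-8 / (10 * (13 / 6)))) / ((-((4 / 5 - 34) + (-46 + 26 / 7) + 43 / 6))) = 8148185725748937843242418880 / 7022895556492118444683077081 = 1.16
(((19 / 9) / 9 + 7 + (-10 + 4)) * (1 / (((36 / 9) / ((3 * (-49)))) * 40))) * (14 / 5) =-343 / 108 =-3.18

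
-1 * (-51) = 51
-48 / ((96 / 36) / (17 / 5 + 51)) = -4896 / 5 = -979.20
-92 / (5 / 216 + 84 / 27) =-19872 / 677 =-29.35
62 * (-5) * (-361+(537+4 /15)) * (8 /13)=-1311424 /39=-33626.26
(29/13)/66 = 29/858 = 0.03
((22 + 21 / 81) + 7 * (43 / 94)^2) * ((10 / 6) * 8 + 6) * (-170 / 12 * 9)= -13951646105 / 238572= -58479.81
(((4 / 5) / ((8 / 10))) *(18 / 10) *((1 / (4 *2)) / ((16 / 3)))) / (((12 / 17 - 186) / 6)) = -153 / 112000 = -0.00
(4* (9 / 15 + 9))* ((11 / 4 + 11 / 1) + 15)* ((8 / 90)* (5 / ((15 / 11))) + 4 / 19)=506368 / 855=592.24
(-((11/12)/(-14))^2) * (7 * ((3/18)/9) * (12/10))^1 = -121/181440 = -0.00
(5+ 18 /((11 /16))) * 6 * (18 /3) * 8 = 98784 /11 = 8980.36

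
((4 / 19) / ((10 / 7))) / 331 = 14 / 31445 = 0.00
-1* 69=-69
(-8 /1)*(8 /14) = -32 /7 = -4.57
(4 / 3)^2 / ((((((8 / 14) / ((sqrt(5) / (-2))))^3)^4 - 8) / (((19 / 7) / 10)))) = -117403775365625 / 1946353703229297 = -0.06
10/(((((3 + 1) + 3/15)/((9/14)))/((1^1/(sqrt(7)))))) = 75 * sqrt(7)/343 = 0.58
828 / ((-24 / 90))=-3105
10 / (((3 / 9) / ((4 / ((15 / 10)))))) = 80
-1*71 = -71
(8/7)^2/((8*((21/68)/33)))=5984/343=17.45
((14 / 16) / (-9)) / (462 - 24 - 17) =-7 / 30312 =-0.00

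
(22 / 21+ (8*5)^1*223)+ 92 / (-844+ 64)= 4059023 / 455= 8920.93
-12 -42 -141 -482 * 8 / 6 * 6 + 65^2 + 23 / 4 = 719 / 4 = 179.75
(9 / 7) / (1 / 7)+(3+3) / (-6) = 8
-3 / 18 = -1 / 6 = -0.17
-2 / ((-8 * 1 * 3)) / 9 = 1 / 108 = 0.01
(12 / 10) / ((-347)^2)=6 / 602045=0.00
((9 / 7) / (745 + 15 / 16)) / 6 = 24 / 83545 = 0.00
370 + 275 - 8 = 637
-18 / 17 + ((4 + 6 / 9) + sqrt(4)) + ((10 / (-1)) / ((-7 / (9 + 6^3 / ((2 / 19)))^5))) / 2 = 9482659128466608757 / 357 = 26562070387861649.18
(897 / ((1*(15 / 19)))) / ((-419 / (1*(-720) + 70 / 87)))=1950.24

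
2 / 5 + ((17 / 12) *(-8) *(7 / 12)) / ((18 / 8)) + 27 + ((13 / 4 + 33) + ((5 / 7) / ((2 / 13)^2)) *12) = 4795171 / 11340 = 422.85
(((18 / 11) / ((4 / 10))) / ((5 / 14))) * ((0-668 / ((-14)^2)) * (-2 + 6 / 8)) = 7515 / 154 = 48.80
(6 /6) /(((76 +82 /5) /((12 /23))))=10 /1771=0.01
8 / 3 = 2.67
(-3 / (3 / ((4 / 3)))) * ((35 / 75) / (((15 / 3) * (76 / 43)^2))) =-12943 / 324900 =-0.04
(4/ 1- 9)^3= -125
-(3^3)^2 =-729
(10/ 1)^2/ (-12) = -25/ 3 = -8.33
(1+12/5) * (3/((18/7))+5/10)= 17/3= 5.67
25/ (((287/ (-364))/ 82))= -2600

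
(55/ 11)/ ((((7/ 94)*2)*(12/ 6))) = 235/ 14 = 16.79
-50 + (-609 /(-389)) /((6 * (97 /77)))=-3757669 /75466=-49.79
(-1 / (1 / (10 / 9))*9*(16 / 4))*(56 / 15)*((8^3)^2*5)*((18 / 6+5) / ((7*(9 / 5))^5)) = -2097152000000 / 425329947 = -4930.65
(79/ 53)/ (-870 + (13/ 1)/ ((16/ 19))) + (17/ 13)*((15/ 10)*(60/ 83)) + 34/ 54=2.05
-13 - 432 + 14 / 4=-883 / 2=-441.50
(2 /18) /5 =1 /45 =0.02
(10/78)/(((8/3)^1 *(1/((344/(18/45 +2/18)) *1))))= 32.36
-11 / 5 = -2.20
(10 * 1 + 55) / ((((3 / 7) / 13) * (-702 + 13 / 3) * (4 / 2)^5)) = -0.09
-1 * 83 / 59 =-83 / 59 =-1.41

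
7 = 7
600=600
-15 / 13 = -1.15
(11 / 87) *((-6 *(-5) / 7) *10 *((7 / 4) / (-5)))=-55 / 29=-1.90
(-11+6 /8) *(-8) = 82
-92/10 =-9.20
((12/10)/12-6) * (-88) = 2596/5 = 519.20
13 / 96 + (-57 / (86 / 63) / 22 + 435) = 19672445 / 45408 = 433.24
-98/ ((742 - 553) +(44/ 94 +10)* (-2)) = -4606/ 7899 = -0.58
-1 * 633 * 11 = -6963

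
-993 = -993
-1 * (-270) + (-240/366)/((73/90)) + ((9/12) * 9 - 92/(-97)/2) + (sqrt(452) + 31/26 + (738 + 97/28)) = 2 * sqrt(113) + 40056301864/39306631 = 1040.33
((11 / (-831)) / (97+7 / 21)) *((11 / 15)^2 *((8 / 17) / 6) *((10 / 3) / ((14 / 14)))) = -2662 / 139221585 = -0.00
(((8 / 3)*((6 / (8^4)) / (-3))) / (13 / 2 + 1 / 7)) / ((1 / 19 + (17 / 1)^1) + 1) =-19 / 1749888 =-0.00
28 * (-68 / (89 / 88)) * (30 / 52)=-1256640 / 1157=-1086.12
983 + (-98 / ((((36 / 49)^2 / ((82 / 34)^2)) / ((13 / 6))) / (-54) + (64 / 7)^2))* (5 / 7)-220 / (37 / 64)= 48815579123733 / 81139943576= 601.62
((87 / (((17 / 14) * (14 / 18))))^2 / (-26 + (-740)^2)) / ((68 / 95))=58243455 / 2690231062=0.02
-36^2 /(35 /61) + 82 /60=-474049 /210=-2257.38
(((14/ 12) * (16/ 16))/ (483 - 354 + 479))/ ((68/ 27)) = 63/ 82688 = 0.00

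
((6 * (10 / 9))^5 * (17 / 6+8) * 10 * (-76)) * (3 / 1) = -79040000000 / 243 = -325267489.71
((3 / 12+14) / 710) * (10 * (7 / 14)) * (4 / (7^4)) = 57 / 340942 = 0.00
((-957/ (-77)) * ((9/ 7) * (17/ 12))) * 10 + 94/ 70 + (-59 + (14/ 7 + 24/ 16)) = 42194/ 245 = 172.22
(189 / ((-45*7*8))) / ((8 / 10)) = -3 / 32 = -0.09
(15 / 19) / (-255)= -1 / 323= -0.00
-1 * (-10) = 10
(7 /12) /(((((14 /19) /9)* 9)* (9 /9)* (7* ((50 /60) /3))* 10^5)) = 0.00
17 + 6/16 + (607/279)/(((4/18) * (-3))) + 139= 113915/744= 153.11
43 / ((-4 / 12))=-129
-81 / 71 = -1.14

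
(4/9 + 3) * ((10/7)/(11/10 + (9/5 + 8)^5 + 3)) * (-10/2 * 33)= -106562500/11864498583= -0.01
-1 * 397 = -397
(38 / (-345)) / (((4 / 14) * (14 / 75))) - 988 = -45543 / 46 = -990.07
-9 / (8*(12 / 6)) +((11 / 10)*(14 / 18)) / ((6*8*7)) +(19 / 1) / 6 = 11261 / 4320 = 2.61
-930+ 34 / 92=-42763 / 46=-929.63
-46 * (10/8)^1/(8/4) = -28.75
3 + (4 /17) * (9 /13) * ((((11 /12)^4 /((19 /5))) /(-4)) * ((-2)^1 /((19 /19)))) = 3.02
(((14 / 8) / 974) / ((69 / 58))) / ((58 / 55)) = 385 / 268824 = 0.00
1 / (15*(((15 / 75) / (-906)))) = -302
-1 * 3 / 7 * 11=-33 / 7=-4.71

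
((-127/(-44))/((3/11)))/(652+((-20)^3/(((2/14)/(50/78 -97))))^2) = 64389/177153442819966768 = 0.00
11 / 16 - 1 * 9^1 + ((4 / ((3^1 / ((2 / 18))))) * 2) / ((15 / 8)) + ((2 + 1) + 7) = 11959 / 6480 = 1.85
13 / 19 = 0.68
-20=-20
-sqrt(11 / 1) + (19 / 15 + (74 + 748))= 819.95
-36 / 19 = -1.89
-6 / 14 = -3 / 7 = -0.43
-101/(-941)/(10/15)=303/1882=0.16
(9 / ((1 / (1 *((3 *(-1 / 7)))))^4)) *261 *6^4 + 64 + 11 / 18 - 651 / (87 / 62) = 128218785283 / 1253322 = 102303.15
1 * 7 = 7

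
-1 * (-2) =2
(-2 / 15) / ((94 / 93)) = -31 / 235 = -0.13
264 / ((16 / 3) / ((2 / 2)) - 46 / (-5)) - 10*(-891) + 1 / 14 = 13624489 / 1526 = 8928.24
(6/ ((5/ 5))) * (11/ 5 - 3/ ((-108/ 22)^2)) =10087/ 810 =12.45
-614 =-614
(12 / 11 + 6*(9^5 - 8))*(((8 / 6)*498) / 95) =2476000.72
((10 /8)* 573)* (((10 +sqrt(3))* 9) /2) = 25785* sqrt(3) /8 +128925 /4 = 37813.87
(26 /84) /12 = 13 /504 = 0.03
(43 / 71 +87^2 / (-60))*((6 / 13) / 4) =-534819 / 36920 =-14.49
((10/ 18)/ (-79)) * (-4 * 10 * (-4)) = -800/ 711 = -1.13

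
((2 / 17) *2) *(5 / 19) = 20 / 323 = 0.06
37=37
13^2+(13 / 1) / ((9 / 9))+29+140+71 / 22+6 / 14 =54617 / 154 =354.66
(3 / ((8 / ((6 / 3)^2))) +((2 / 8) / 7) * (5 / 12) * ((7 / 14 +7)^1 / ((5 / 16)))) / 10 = 13 / 70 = 0.19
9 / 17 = 0.53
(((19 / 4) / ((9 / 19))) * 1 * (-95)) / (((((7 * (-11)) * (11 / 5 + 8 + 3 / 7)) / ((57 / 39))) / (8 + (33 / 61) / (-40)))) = 976755895 / 71888256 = 13.59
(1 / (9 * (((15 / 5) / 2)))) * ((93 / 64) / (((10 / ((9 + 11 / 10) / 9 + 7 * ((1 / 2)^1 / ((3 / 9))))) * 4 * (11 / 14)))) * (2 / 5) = 113491 / 7128000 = 0.02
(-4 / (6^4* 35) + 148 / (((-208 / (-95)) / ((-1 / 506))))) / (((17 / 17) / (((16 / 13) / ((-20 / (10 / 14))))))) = 0.01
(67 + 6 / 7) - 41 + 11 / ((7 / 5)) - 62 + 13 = -100 / 7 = -14.29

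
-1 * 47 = -47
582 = 582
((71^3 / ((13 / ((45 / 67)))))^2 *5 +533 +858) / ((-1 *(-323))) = 76295084115868 / 14414179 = 5293057.91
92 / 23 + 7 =11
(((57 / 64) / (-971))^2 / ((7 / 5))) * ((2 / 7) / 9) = 1805 / 94615980032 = 0.00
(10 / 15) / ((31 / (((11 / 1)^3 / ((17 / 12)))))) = 10648 / 527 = 20.20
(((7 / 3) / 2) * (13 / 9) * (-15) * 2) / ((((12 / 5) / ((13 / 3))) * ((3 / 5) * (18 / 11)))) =-1626625 / 17496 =-92.97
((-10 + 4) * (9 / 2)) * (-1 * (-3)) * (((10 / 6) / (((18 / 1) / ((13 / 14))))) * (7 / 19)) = -195 / 76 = -2.57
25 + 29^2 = 866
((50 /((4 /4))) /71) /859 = 50 /60989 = 0.00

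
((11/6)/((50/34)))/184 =187/27600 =0.01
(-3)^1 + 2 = -1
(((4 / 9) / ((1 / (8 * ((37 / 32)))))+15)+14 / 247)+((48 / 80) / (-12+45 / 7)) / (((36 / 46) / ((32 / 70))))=353918 / 18525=19.10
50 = 50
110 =110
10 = 10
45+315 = 360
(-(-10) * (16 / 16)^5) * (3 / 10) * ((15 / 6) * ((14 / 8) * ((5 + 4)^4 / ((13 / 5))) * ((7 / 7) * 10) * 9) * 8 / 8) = 155003625 / 52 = 2980838.94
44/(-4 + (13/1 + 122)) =44/131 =0.34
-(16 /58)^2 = -0.08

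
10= 10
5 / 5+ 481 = 482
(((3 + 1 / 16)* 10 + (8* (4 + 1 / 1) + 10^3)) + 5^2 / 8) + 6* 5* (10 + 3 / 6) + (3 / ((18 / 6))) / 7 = 38889 / 28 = 1388.89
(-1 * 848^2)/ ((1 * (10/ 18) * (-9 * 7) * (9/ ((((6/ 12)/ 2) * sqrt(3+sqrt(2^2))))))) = 179776 * sqrt(5)/ 315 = 1276.16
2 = 2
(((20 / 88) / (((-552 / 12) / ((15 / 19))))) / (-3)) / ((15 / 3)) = 5 / 19228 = 0.00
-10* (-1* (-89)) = -890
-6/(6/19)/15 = -19/15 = -1.27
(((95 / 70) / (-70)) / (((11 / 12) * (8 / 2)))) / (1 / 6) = -171 / 5390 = -0.03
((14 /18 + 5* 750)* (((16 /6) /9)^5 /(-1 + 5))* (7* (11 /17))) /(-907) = -0.01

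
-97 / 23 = -4.22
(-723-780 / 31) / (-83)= 23193 / 2573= 9.01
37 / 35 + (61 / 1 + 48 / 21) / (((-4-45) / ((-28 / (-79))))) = 11601 / 19355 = 0.60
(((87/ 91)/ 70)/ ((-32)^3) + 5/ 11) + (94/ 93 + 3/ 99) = 106453371933/ 71177666560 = 1.50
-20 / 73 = -0.27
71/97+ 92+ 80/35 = 64517/679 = 95.02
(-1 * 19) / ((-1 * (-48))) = -19 / 48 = -0.40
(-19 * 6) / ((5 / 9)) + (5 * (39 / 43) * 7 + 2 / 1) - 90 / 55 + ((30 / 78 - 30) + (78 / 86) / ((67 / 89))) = -415078583 / 2059915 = -201.50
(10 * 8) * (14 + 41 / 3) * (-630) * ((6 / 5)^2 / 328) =-250992 / 41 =-6121.76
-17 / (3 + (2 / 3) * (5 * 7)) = -51 / 79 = -0.65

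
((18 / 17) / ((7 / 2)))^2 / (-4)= -324 / 14161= -0.02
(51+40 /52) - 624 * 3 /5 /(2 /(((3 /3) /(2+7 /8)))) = -19949 /1495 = -13.34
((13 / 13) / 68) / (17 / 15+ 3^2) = 15 / 10336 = 0.00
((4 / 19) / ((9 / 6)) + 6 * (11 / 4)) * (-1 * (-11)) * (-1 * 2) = -20867 / 57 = -366.09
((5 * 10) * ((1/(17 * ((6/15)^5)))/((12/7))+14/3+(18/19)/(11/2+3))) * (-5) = -126033125/62016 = -2032.27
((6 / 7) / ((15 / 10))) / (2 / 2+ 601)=2 / 2107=0.00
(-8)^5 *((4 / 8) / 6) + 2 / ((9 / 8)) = -24560 / 9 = -2728.89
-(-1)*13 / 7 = 13 / 7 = 1.86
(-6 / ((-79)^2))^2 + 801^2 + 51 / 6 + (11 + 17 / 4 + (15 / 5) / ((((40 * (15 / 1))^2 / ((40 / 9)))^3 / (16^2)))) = 641624.75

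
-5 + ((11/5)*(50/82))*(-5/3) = -890/123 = -7.24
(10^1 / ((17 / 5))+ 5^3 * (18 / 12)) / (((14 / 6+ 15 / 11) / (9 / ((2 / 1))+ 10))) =6196575 / 8296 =746.94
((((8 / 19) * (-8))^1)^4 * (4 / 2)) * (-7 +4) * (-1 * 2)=201326592 / 130321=1544.85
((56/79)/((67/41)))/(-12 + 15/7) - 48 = -17546488/365217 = -48.04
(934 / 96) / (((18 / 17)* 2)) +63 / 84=9235 / 1728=5.34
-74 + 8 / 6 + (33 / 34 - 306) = -38525 / 102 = -377.70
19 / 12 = 1.58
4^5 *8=8192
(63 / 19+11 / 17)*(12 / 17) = 15360 / 5491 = 2.80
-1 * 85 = -85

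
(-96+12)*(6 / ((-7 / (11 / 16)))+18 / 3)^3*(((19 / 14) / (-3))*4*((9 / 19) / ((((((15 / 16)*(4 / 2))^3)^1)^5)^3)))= 701186525842019639689556642823116440062656512 / 118520780815075755149990754944155924022197723388671875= 0.00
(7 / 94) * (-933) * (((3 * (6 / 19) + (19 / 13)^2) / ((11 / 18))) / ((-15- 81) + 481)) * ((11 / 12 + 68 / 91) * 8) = -100708674966 / 8308735435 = -12.12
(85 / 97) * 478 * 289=11742070 / 97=121052.27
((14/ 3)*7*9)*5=1470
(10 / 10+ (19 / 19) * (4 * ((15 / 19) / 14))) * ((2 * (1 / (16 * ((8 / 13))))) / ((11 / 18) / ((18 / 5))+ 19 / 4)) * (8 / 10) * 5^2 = 858195 / 848008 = 1.01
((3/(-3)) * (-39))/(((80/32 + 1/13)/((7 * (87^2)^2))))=406642723578/67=6069294381.76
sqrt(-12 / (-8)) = sqrt(6) / 2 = 1.22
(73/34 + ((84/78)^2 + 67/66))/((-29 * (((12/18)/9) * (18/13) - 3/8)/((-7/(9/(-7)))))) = 160626704/53931735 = 2.98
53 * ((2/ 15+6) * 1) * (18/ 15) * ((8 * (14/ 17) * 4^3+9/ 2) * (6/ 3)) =141296728/ 425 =332462.89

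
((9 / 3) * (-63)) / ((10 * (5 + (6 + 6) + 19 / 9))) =-1701 / 1720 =-0.99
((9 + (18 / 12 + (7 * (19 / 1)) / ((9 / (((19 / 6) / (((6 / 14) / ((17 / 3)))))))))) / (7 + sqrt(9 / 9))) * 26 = 496951 / 243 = 2045.07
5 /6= 0.83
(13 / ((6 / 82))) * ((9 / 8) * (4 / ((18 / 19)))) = 10127 / 12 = 843.92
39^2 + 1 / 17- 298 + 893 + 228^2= 919701 / 17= 54100.06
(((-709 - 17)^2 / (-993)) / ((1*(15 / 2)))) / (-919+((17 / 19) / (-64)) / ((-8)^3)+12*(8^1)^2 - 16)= 6629359616 / 15643187435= 0.42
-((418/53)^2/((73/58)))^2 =-102697793856064/42048373249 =-2442.37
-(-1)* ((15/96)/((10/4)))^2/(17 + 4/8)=0.00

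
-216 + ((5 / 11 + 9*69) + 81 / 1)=5351 / 11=486.45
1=1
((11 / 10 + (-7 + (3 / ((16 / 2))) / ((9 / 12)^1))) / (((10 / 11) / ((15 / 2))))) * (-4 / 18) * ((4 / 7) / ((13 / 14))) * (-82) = -499.57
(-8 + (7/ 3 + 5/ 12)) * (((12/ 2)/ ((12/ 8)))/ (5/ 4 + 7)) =-28/ 11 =-2.55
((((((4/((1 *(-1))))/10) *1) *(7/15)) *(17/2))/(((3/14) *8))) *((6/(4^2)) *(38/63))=-2261/10800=-0.21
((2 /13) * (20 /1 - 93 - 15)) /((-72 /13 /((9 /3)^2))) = 22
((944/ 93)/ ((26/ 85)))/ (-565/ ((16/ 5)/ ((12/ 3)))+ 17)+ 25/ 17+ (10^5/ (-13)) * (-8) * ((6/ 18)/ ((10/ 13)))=1511137162165/ 56664621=26668.09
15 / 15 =1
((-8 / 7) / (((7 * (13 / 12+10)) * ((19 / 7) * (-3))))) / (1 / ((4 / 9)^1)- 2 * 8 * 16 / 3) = -384 / 17635933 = -0.00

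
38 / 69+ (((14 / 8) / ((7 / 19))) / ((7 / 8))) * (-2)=-4978 / 483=-10.31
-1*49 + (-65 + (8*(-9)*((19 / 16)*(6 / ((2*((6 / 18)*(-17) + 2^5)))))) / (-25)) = -448761 / 3950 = -113.61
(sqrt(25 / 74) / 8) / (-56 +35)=-5 *sqrt(74) / 12432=-0.00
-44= -44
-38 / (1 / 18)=-684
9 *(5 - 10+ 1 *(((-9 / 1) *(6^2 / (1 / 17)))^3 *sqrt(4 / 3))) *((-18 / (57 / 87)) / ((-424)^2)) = 11745 / 1707872+ 8177556890556 *sqrt(3) / 53371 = 265386521.08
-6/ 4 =-3/ 2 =-1.50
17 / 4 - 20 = -63 / 4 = -15.75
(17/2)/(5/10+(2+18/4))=17/14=1.21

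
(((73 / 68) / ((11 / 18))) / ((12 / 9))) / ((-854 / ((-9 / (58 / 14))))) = 17739 / 5292848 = 0.00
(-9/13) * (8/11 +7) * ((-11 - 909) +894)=1530/11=139.09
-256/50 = -128/25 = -5.12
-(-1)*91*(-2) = -182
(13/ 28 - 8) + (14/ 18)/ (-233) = -442663/ 58716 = -7.54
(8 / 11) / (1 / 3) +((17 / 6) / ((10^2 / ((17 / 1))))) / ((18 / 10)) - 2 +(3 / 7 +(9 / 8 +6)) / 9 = 13396 / 10395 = 1.29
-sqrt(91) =-9.54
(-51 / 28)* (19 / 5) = -969 / 140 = -6.92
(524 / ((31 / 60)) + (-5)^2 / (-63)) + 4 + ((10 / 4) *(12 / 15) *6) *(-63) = 511289 / 1953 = 261.80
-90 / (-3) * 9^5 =1771470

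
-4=-4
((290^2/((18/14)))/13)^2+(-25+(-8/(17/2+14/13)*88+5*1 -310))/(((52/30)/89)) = 28741577965355/1136187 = 25296520.70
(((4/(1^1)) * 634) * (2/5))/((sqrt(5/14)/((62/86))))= 1223.72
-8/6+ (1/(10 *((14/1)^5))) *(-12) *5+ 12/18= -537833/806736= -0.67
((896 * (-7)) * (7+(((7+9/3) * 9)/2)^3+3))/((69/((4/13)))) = -2286394880/897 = -2548935.21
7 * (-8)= -56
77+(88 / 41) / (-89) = 280885 / 3649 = 76.98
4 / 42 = 2 / 21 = 0.10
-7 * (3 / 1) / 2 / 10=-21 / 20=-1.05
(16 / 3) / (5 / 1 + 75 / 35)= 56 / 75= 0.75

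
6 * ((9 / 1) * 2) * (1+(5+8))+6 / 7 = 10590 / 7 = 1512.86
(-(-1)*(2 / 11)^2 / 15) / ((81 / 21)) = 28 / 49005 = 0.00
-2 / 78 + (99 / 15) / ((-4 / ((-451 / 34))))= 579757 / 26520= 21.86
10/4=5/2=2.50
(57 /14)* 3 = 171 /14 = 12.21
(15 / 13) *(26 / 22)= 15 / 11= 1.36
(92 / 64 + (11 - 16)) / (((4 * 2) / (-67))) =3819 / 128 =29.84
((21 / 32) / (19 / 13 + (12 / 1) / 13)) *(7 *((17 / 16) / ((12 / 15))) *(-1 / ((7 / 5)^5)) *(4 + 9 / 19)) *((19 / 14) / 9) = -293515625 / 914608128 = -0.32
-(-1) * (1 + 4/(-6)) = 1/3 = 0.33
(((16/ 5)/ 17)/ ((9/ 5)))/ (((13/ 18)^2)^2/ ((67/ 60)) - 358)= -1041984/ 3564674291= -0.00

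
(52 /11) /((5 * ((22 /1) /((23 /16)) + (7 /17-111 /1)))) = -0.01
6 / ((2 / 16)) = 48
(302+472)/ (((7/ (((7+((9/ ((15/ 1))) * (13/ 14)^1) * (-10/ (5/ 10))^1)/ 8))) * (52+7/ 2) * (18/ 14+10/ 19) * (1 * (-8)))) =71079/ 998704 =0.07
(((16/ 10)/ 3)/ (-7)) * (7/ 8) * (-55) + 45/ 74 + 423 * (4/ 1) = 376573/ 222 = 1696.27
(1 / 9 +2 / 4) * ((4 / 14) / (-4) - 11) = -1705 / 252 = -6.77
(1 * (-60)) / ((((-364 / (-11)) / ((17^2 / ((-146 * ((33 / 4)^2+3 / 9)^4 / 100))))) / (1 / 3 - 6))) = -0.00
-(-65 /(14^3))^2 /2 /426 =-4225 /6415164672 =-0.00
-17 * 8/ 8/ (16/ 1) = -17/ 16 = -1.06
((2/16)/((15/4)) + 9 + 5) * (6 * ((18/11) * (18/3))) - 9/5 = 45369/55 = 824.89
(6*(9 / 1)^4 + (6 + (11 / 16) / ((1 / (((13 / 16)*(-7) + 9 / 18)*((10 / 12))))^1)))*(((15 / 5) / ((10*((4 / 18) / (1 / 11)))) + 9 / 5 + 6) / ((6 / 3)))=35133550487 / 225280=155955.04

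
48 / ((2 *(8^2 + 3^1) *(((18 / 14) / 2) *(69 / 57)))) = 0.46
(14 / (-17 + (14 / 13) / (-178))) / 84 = -1157 / 118056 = -0.01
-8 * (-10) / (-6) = -40 / 3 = -13.33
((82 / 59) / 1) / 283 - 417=-6962567 / 16697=-417.00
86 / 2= 43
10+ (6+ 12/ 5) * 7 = 344/ 5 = 68.80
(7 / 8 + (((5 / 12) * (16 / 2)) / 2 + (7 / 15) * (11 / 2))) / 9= 613 / 1080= 0.57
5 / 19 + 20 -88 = -1287 / 19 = -67.74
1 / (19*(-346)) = -1 / 6574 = -0.00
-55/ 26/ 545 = -11/ 2834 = -0.00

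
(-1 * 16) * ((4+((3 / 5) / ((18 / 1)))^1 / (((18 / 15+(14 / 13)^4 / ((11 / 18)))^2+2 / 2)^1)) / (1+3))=-1489444396997098 / 93028585176543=-16.01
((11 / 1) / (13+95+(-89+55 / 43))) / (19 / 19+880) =473 / 768232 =0.00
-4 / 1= -4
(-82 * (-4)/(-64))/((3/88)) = -451/3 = -150.33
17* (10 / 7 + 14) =1836 / 7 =262.29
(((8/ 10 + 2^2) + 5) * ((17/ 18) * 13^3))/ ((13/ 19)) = 2674763/ 90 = 29719.59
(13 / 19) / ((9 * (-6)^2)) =0.00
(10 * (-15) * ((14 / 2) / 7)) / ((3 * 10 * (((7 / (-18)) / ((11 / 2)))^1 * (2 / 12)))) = 2970 / 7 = 424.29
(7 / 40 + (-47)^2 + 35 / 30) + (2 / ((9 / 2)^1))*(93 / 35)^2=65076301 / 29400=2213.48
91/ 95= 0.96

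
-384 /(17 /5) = -1920 /17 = -112.94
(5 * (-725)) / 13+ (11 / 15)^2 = -814052 / 2925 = -278.31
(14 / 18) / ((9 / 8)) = 56 / 81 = 0.69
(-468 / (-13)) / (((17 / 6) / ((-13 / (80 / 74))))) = -12987 / 85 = -152.79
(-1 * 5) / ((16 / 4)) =-5 / 4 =-1.25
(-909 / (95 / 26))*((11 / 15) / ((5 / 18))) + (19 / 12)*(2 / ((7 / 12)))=-10828658 / 16625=-651.35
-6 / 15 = -2 / 5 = -0.40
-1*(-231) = 231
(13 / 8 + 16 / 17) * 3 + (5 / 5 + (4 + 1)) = 1863 / 136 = 13.70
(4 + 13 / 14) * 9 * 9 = 5589 / 14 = 399.21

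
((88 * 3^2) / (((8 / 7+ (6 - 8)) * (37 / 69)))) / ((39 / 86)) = -1827672 / 481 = -3799.73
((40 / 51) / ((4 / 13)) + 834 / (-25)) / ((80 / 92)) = -225883 / 6375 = -35.43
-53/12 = -4.42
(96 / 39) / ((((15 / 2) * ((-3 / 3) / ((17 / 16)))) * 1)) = -68 / 195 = -0.35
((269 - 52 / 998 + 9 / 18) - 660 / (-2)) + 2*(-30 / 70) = 598.59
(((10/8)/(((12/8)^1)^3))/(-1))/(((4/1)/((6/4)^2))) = -5/24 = -0.21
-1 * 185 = -185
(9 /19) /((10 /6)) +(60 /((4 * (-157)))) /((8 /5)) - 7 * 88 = -73474333 /119320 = -615.78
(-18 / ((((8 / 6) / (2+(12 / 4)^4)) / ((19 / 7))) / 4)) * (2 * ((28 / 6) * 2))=-227088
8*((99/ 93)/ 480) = 11/ 620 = 0.02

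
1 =1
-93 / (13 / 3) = -279 / 13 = -21.46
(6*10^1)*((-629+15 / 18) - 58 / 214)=-4034570 / 107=-37706.26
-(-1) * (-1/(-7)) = 0.14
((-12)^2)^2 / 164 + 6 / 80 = 126.51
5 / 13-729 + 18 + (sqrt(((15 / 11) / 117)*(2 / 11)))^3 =-710.62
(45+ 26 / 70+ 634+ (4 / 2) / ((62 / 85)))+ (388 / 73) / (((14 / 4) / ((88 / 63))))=3414272347 / 4989915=684.23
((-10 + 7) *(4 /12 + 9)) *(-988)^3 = 27004047616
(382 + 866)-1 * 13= 1235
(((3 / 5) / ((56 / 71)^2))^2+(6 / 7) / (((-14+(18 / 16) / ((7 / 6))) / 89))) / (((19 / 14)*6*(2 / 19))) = -29445647621 / 5127987200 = -5.74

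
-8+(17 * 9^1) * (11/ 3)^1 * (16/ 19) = 8824/ 19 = 464.42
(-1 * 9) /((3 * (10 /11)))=-33 /10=-3.30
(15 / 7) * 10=150 / 7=21.43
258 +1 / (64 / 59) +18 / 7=117149 / 448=261.49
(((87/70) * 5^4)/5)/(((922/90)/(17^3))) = 480859875/6454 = 74505.71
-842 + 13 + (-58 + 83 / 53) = -46928 / 53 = -885.43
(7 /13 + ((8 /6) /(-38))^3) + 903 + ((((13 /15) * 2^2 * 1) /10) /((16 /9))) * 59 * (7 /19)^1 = 437096308877 /481501800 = 907.78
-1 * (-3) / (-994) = -3 / 994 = -0.00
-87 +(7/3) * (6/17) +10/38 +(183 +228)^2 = 54533733/323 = 168835.09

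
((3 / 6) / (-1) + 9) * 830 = 7055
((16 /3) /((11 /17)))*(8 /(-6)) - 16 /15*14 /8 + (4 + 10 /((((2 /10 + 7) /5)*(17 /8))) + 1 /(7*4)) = -436123 /78540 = -5.55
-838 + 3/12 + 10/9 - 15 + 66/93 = -949637/1116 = -850.93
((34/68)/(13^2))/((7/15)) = 0.01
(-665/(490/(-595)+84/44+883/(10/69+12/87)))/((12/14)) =-246347255/991566057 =-0.25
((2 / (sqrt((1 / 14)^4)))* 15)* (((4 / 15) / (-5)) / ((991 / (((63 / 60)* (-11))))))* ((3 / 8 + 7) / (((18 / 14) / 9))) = 4674747 / 24775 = 188.69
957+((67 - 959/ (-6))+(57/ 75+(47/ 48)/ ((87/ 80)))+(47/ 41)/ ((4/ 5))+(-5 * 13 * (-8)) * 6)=4608842201/ 1070100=4306.93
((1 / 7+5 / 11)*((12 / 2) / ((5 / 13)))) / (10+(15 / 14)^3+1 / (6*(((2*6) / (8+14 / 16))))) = 7789824 / 9489755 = 0.82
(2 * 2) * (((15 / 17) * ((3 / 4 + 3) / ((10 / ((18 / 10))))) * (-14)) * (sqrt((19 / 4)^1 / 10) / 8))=-567 * sqrt(190) / 2720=-2.87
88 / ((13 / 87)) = 588.92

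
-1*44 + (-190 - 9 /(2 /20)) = -324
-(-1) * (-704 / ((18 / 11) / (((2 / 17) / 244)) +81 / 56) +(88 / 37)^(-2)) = -495053789 / 16196444352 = -0.03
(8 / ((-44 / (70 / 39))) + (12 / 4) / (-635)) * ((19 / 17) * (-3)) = 1713553 / 1543685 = 1.11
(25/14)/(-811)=-25/11354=-0.00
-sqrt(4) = -2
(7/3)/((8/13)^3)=15379/1536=10.01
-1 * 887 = -887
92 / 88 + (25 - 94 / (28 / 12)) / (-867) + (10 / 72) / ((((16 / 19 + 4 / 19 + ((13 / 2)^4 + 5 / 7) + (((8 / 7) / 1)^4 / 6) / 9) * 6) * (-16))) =363517323185725 / 341945899515528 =1.06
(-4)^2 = 16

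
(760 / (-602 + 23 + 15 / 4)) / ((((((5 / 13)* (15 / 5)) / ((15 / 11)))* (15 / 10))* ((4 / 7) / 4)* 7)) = -6080 / 5841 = -1.04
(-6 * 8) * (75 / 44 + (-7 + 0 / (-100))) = 2796 / 11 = 254.18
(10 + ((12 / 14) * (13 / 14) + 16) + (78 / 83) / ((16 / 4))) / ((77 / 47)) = 10333843 / 626318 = 16.50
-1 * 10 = -10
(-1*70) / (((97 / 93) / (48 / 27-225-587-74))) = 17268860 / 291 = 59343.16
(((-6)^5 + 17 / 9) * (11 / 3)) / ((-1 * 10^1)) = 769637 / 270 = 2850.51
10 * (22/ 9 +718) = 64840/ 9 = 7204.44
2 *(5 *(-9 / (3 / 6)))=-180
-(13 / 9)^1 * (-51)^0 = -13 / 9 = -1.44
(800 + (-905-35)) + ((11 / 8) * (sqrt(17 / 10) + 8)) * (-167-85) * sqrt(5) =693 * sqrt(5) * (-80-sqrt(170)) / 20-140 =-7348.59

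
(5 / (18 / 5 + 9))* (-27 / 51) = -25 / 119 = -0.21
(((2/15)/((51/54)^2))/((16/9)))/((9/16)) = 216/1445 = 0.15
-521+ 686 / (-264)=-69115 / 132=-523.60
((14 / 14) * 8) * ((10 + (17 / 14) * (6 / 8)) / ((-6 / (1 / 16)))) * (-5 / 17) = 0.27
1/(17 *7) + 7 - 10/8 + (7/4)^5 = 2701729/121856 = 22.17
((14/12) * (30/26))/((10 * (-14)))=-1/104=-0.01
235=235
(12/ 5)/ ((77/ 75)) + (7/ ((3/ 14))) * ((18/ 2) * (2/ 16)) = 12039/ 308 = 39.09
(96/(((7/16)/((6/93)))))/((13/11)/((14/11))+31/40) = 8.31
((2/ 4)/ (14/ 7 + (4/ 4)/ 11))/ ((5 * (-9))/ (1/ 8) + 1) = -11/ 16514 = -0.00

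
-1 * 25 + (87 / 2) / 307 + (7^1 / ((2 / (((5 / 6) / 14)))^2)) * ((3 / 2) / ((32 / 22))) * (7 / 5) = -46871051 / 1886208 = -24.85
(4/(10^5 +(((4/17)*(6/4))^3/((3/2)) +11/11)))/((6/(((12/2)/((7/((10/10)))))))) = 19652/3439135399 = 0.00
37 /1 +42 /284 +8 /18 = 48043 /1278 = 37.59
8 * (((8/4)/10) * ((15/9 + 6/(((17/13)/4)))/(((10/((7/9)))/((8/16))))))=1.25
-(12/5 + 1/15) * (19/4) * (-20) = 703/3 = 234.33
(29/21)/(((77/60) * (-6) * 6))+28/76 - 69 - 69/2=-19016579/184338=-103.16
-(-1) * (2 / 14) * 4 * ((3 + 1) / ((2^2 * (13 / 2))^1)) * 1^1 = 8 / 91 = 0.09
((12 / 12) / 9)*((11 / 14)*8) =44 / 63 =0.70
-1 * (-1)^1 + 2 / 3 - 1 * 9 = -22 / 3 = -7.33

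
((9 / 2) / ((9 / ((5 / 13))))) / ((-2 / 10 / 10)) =-125 / 13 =-9.62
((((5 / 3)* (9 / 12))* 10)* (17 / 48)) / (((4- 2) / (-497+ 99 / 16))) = -3337525 / 3072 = -1086.43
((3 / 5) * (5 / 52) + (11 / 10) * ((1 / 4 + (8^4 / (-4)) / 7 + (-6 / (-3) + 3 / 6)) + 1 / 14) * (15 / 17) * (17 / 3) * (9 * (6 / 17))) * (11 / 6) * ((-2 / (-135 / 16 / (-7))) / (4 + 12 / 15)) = 28433680 / 17901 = 1588.39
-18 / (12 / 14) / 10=-21 / 10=-2.10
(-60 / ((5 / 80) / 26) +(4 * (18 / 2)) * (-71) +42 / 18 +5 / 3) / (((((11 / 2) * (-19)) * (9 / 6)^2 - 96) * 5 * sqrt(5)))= 220096 * sqrt(5) / 66225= 7.43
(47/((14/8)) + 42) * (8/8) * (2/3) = 964/21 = 45.90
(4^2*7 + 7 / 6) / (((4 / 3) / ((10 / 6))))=3395 / 24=141.46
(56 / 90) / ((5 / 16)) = 448 / 225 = 1.99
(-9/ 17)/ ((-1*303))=3/ 1717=0.00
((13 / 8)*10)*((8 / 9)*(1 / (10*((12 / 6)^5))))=13 / 288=0.05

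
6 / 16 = 3 / 8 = 0.38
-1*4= -4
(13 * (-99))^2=1656369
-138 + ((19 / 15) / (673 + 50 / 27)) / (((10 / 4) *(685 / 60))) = -453271134 / 3284575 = -138.00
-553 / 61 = -9.07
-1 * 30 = -30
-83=-83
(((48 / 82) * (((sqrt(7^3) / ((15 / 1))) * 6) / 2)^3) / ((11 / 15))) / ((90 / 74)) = 710696 * sqrt(7) / 56375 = 33.35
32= 32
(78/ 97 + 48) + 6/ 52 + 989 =2617633/ 2522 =1037.92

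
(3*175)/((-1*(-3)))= 175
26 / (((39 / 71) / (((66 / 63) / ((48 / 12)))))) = 781 / 63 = 12.40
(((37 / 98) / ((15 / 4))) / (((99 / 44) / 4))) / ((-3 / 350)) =-11840 / 567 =-20.88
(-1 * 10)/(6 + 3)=-10/9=-1.11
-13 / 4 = -3.25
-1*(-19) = 19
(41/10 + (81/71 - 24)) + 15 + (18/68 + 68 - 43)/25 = -82938/30175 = -2.75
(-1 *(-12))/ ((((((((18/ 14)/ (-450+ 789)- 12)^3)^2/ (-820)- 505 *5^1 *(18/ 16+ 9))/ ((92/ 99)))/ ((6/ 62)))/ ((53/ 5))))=-1566954669665051574904192/ 3999838832867223121780280727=-0.00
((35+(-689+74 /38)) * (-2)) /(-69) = -24778 /1311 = -18.90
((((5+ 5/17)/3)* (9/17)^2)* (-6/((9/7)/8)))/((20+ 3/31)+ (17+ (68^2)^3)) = -1406160/7528907105866511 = -0.00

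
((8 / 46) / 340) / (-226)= -1 / 441830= -0.00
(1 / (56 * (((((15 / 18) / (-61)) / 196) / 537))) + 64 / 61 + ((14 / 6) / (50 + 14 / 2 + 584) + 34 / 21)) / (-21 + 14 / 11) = 2071064243974 / 296972095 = 6973.94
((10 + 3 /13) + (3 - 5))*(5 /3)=535 /39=13.72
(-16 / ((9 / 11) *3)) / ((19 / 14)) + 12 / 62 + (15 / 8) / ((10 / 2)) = -538739 / 127224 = -4.23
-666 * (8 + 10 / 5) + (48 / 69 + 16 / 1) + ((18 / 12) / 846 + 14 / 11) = -947764523 / 142692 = -6642.03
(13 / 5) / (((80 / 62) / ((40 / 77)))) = 403 / 385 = 1.05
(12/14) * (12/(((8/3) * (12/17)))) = 153/28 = 5.46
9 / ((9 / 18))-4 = 14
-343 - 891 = -1234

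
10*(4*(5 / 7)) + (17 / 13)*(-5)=2005 / 91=22.03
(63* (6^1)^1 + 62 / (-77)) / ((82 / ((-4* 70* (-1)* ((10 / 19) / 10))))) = 580880 / 8569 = 67.79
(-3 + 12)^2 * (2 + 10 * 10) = 8262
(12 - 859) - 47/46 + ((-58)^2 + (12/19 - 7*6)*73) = -440423/874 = -503.92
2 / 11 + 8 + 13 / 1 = 233 / 11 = 21.18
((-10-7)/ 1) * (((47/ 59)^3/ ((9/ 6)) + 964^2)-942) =-9723888754448/ 616137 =-15782023.73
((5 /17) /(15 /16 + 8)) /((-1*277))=-80 /673387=-0.00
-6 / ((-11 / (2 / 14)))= 6 / 77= 0.08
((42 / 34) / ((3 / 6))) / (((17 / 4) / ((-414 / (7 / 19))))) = -188784 / 289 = -653.23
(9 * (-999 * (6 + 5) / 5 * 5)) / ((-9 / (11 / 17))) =120879 / 17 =7110.53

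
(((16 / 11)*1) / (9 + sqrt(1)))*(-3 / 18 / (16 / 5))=-1 / 132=-0.01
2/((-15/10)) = -4/3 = -1.33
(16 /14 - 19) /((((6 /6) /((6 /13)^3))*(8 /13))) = -2.85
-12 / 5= -2.40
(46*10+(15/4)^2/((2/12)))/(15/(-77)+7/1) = 335335/4192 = 79.99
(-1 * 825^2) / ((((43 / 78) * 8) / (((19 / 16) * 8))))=-504343125 / 344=-1466113.74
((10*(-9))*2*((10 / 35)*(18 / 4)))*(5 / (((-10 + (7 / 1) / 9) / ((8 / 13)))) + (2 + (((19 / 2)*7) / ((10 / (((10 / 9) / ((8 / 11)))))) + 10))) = -152606205 / 30212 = -5051.18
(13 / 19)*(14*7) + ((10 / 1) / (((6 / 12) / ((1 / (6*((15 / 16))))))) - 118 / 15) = 53644 / 855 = 62.74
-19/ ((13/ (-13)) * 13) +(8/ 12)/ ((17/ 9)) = 401/ 221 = 1.81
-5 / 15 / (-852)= 1 / 2556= 0.00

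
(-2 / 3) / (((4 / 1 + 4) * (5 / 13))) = -0.22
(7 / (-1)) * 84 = -588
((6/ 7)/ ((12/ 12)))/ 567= 2/ 1323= 0.00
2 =2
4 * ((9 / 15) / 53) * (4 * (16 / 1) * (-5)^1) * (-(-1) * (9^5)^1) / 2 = -22674816 / 53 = -427826.72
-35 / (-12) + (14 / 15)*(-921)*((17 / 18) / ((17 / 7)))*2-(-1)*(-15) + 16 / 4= -121799 / 180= -676.66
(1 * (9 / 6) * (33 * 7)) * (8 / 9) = 308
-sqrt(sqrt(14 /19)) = -0.93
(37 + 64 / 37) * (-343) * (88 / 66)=-1966076 / 111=-17712.40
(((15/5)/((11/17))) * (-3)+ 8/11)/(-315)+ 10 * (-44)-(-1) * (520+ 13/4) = 230885/2772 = 83.29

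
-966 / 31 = -31.16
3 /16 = 0.19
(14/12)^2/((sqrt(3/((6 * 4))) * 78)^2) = 49/27378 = 0.00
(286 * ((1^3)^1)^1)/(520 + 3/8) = 2288/4163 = 0.55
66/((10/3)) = 99/5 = 19.80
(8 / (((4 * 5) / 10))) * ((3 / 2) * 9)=54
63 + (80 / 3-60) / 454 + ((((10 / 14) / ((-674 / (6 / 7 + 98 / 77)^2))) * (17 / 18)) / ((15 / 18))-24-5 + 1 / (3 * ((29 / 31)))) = 3156034750985 / 92073201913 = 34.28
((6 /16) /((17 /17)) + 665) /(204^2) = 5323 /332928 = 0.02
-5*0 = 0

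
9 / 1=9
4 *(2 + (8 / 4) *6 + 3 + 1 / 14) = 478 / 7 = 68.29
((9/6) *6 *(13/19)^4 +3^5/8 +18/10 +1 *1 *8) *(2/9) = 219707807/23457780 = 9.37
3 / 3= 1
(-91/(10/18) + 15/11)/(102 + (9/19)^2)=-1075058/676555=-1.59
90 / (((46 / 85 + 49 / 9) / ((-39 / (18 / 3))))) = -447525 / 4579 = -97.73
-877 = -877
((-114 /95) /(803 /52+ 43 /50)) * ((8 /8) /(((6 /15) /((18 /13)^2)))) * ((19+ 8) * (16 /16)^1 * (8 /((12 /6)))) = -38.10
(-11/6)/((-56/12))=11/28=0.39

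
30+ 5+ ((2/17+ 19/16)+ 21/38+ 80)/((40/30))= 96.39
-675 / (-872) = 675 / 872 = 0.77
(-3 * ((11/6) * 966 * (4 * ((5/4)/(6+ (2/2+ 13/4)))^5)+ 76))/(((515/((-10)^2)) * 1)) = -529632526560/11933188703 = -44.38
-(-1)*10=10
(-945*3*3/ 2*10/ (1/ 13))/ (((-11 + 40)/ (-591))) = 326719575/ 29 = 11266192.24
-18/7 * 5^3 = -321.43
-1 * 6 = -6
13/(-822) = -13/822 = -0.02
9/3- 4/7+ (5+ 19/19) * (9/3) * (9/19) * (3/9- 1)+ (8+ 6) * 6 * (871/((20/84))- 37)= 202278067/665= 304177.54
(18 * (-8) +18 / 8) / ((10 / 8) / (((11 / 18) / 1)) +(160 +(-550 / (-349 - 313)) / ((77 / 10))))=-0.87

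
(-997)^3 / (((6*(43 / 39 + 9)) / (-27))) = 347850467523 / 788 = 441434603.46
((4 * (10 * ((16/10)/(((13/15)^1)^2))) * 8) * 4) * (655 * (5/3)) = 503040000/169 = 2976568.05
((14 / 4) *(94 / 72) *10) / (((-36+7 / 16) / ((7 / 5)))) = -9212 / 5121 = -1.80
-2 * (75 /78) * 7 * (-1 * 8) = 1400 /13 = 107.69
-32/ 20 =-8/ 5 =-1.60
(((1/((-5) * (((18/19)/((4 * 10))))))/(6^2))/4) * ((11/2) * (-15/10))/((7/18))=1.24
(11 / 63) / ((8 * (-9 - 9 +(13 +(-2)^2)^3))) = 1 / 224280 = 0.00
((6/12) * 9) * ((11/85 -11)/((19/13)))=-54054/1615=-33.47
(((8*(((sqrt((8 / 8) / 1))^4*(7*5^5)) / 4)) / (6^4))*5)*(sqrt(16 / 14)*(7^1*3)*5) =546875*sqrt(14) / 108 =18946.47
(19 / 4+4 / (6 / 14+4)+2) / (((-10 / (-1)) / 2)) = 949 / 620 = 1.53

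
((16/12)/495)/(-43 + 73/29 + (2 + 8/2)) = -29/371250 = -0.00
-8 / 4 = -2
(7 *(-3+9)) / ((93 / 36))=504 / 31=16.26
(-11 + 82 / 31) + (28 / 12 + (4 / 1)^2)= 928 / 93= 9.98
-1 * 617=-617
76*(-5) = -380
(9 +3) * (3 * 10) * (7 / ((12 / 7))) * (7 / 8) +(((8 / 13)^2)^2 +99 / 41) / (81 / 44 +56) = 3066728714525 / 2384158036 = 1286.29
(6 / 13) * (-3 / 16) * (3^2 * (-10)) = 405 / 52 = 7.79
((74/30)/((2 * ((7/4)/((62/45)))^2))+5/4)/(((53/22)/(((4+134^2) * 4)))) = 947748345104/15776775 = 60072.38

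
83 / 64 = 1.30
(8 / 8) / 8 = 1 / 8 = 0.12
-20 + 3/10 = -197/10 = -19.70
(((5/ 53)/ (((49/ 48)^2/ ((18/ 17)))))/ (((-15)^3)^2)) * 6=1024/ 20280946875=0.00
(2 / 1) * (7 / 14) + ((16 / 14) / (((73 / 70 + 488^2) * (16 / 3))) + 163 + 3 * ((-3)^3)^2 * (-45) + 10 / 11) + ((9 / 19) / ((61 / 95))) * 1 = -1098985104283283 / 11185672663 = -98249.35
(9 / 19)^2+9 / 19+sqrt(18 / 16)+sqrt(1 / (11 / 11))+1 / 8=3*sqrt(2) / 4+5265 / 2888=2.88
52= 52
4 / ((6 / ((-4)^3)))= -128 / 3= -42.67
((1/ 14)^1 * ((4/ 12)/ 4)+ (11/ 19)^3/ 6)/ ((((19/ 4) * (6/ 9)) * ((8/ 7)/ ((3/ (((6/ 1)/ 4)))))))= 44127/ 2085136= 0.02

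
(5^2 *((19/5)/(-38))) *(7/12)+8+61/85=14809/2040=7.26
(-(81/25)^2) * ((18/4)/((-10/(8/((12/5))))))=19683/1250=15.75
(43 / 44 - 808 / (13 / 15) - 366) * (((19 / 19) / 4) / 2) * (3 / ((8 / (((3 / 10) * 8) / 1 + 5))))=-82370103 / 183040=-450.01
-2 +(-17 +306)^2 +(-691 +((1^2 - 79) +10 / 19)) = 1572260 / 19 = 82750.53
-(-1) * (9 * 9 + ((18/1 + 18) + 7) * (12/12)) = 124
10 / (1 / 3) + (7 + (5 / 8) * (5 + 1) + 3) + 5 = 195 / 4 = 48.75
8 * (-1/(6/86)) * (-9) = 1032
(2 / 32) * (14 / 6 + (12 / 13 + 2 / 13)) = 133 / 624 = 0.21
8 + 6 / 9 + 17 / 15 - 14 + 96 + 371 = 2314 / 5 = 462.80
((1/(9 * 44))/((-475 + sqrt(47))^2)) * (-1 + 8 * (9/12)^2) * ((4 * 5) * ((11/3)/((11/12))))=70/(99 * (475 - sqrt(47))^2)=0.00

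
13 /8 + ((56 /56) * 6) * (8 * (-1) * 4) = -1523 /8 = -190.38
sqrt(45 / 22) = 3 * sqrt(110) / 22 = 1.43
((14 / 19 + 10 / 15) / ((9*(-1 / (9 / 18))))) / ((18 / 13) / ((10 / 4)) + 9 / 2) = -5200 / 337041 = -0.02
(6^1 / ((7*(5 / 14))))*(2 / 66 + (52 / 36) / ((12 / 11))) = 1609 / 495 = 3.25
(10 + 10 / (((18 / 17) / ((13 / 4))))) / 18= 1465 / 648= 2.26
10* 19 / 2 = 95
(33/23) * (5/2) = 165/46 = 3.59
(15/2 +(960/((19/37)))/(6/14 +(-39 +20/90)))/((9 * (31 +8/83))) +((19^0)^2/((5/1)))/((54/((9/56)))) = -1826114911/12440213520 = -0.15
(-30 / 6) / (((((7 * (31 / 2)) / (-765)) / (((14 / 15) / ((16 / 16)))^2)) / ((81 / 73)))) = 77112 / 2263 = 34.08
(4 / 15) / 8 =1 / 30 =0.03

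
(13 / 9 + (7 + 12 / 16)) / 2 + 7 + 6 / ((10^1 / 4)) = 5039 / 360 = 14.00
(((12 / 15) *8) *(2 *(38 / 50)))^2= 1478656 / 15625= 94.63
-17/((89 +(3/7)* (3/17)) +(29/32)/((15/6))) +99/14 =82027889/11920314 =6.88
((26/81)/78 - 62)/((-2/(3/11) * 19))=15065/33858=0.44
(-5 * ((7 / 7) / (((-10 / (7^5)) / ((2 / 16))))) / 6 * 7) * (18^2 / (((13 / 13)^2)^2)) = 3176523 / 8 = 397065.38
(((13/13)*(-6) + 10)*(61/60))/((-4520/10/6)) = -61/1130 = -0.05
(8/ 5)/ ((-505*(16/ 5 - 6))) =0.00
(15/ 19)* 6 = 90/ 19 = 4.74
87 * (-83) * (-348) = 2512908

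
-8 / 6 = -4 / 3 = -1.33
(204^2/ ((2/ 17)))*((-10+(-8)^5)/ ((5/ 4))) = -46379034432/ 5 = -9275806886.40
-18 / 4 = -4.50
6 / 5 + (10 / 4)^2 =7.45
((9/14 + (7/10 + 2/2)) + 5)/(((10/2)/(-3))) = -771/175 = -4.41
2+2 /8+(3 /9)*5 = 47 /12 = 3.92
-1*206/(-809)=206/809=0.25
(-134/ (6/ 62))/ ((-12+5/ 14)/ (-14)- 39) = 814184/ 22443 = 36.28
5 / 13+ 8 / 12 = 41 / 39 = 1.05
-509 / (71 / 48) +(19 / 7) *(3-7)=-354.97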